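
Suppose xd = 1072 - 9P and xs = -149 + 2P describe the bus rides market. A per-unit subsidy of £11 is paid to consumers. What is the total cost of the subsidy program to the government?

Government cost = £1001

Pre-subsidy: 1072 - 9P = -149 + 2P gives P* = 111, x* = 73.
With the rebate, buyers effectively pay Pb = Ps − 11, where Ps is the price sellers receive.
Demand in terms of Ps becomes xd = 1072 − 9(Ps − 11) = 1171 - 9Ps. Setting this equal to supply: 1171 - 9Ps = -149 + 2Ps, so Ps = 120.
Buyers pay Pb = 120 − 11 = 109; x' = -149 + 2·120 = 91.
Government outlay = subsidy × quantity = 11 × 91 = 1001.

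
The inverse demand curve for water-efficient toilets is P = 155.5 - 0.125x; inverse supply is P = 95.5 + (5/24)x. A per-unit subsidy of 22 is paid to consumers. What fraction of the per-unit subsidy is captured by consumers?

Pre-subsidy: 155.5 - 0.125x = 95.5 + (5/24)x gives x* = 180 and P* = 133.
With the rebate, buyers effectively pay Pb = Ps − 22, where Ps is the price sellers receive.
On the curves, Pb = 155.5 - 0.125x and Ps = 95.5 + (5/24)x; the wedge Ps − Pb = 22 gives 95.5 + (5/24)x − (155.5 - 0.125x) = 22, so x' = 246.
Then Pb = 155.5 − 0.125·246 = 124.75 and Ps = 95.5 + (5/24)·246 = 146.75.
Buyers' price falls by P* − Pb = 133 − 124.75 = 8.25; sellers' price rises by Ps − P* = 146.75 − 133 = 13.75.
So consumers capture 8.25/22 = 0.375 of each unit of subsidy.

Consumer share = 0.375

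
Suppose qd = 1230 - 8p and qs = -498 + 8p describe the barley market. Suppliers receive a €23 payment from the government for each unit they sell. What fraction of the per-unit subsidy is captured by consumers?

Pre-subsidy: 1230 - 8p = -498 + 8p gives p* = 108, q* = 366.
With the subsidy, sellers receive ps = pb + 23 for each unit, where pb is the price buyers pay.
Supply in terms of pb becomes qs = -498 + 8(pb + 23) = -314 + 8pb. Setting this equal to demand: 1230 - 8pb = -314 + 8pb, so pb = 96.5.
Sellers receive ps = 96.5 + 23 = 119.5; q' = 1230 − 8·96.5 = 458.
Buyers' price falls by p* − pb = 108 − 96.5 = 11.5; sellers' price rises by ps − p* = 119.5 − 108 = 11.5.
So consumers capture 11.5/23 = 0.5 of each unit of subsidy.

Consumer share = 0.5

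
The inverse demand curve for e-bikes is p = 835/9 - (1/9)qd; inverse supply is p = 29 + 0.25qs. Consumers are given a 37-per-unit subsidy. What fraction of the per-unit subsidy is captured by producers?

Producer share = 9/13

Pre-subsidy: 835/9 - (1/9)q = 29 + 0.25q gives q* = 2296/13 and p* = 951/13.
With the rebate, buyers effectively pay pb = ps − 37, where ps is the price sellers receive.
On the curves, pb = 835/9 - (1/9)q and ps = 29 + 0.25q; the wedge ps − pb = 37 gives 29 + 0.25q − (835/9 - (1/9)q) = 37, so q' = 3628/13.
Then pb = 835/9 − (1/9)·(3628/13) = 803/13 and ps = 29 + 0.25·(3628/13) = 1284/13.
Buyers' price falls by p* − pb = 951/13 − 803/13 = 148/13; sellers' price rises by ps − p* = 1284/13 − 951/13 = 333/13.
So producers capture (333/13)/37 = 9/13 of each unit of subsidy.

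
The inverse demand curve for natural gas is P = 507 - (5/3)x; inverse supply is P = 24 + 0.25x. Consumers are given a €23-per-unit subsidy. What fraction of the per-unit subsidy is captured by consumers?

Consumer share = 20/23

Pre-subsidy: 507 - (5/3)x = 24 + 0.25x gives x* = 252 and P* = 87.
With the rebate, buyers effectively pay Pb = Ps − 23, where Ps is the price sellers receive.
On the curves, Pb = 507 - (5/3)x and Ps = 24 + 0.25x; the wedge Ps − Pb = 23 gives 24 + 0.25x − (507 - (5/3)x) = 23, so x' = 264.
Then Pb = 507 − (5/3)·264 = 67 and Ps = 24 + 0.25·264 = 90.
Buyers' price falls by P* − Pb = 87 − 67 = 20; sellers' price rises by Ps − P* = 90 − 87 = 3.
So consumers capture 20/23 = 20/23 of each unit of subsidy.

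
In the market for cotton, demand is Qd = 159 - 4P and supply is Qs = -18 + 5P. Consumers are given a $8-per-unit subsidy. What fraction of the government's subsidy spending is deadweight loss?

DWL / government spending = 80/883

Pre-subsidy: 159 - 4P = -18 + 5P gives P* = 59/3, Q* = 241/3.
With the rebate, buyers effectively pay Pb = Ps − 8, where Ps is the price sellers receive.
Demand in terms of Ps becomes Qd = 159 − 4(Ps − 8) = 191 - 4Ps. Setting this equal to supply: 191 - 4Ps = -18 + 5Ps, so Ps = 209/9.
Buyers pay Pb = 209/9 − 8 = 137/9; Q' = -18 + 5·(209/9) = 883/9.
ΔCS = ½(241/3 + 883/9)(59/3 − 137/9) = 32120/81; ΔPS = ½(241/3 + 883/9)(209/9 − 59/3) = 25696/81.
Government spending = 8 × 883/9 = 7064/9.
DWL = ½ × 8 × (883/9 − 241/3) = 640/9; fraction = (640/9) / (7064/9) = 80/883.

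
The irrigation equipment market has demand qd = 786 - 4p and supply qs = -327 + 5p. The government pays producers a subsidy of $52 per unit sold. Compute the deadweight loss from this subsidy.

Pre-subsidy: 786 - 4p = -327 + 5p gives p* = 371/3, q* = 874/3.
With the subsidy, sellers receive ps = pb + 52 for each unit, where pb is the price buyers pay.
Supply in terms of pb becomes qs = -327 + 5(pb + 52) = -67 + 5pb. Setting this equal to demand: 786 - 4pb = -67 + 5pb, so pb = 853/9.
Sellers receive ps = 853/9 + 52 = 1321/9; q' = 786 − 4·(853/9) = 3662/9.
The subsidy expands output by 3662/9 − 874/3 = 1040/9 past the efficient level; on those units the gap between marginal cost and willingness to pay runs from 0 up to 52.
DWL = ½ × 52 × 1040/9 = 27040/9.

Deadweight loss = 27040/9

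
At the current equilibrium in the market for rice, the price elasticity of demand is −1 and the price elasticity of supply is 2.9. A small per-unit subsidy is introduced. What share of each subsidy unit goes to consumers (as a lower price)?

Consumer share = 29/39

For a small subsidy around the equilibrium, the benefit split depends on the relative slopes, which at a point are proportional to the elasticities.
Buyer share = εs/(εs + |εd|) = 2.9/(2.9 + 1) = 29/39; seller share = |εd|/(εs + |εd|) = 10/39.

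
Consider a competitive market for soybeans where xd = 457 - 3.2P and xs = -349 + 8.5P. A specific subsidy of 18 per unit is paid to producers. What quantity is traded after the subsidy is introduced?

Pre-subsidy: 457 - 3.2P = -349 + 8.5P gives P* = 620/9, x* = 2129/9.
With the subsidy, sellers receive Ps = Pb + 18 for each unit, where Pb is the price buyers pay.
Supply in terms of Pb becomes xs = -349 + 8.5(Pb + 18) = -196 + 8.5Pb. Setting this equal to demand: 457 - 3.2Pb = -196 + 8.5Pb, so Pb = 6530/117.
Sellers receive Ps = 6530/117 + 18 = 8636/117; x' = 457 − 3.2·(6530/117) = 32573/117.

x' = 32573/117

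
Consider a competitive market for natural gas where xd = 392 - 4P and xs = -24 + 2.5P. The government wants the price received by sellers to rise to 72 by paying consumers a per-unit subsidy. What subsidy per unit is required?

Required subsidy s = 13 per unit

At a seller price of 72, quantity supplied is -24 + 2.5·72 = 156.
Buyers absorb 156 only when they pay Pb with 392 − 4·Pb = 156, i.e. Pb = 59.
s = Ps − Pb = 72 − 59 = 13.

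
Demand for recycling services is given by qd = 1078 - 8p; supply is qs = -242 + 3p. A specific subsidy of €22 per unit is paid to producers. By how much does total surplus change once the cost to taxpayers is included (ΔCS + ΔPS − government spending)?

Net change in total surplus = -€528

Pre-subsidy: 1078 - 8p = -242 + 3p gives p* = 120, q* = 118.
With the subsidy, sellers receive ps = pb + 22 for each unit, where pb is the price buyers pay.
Supply in terms of pb becomes qs = -242 + 3(pb + 22) = -176 + 3pb. Setting this equal to demand: 1078 - 8pb = -176 + 3pb, so pb = 114.
Sellers receive ps = 114 + 22 = 136; q' = 1078 − 8·114 = 166.
ΔCS = ½(118 + 166)(120 − 114) = 852; ΔPS = ½(118 + 166)(136 − 120) = 2272.
Government spending = 22 × 166 = 3652.
Net change = 852 + 2272 − 3652 = -528. The loss equals the DWL triangle ½·22·48.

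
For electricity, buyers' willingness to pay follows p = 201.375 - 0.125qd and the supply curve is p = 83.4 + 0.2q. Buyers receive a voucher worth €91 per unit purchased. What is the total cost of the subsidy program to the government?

Pre-subsidy: 201.375 - 0.125q = 83.4 + 0.2q gives q* = 363 and p* = 156.
With the rebate, buyers effectively pay pb = ps − 91, where ps is the price sellers receive.
On the curves, pb = 201.375 - 0.125q and ps = 83.4 + 0.2q; the wedge ps − pb = 91 gives 83.4 + 0.2q − (201.375 - 0.125q) = 91, so q' = 643.
Then pb = 201.375 − 0.125·643 = 121 and ps = 83.4 + 0.2·643 = 212.
Government outlay = subsidy × quantity = 91 × 643 = 58513.

Government cost = €58513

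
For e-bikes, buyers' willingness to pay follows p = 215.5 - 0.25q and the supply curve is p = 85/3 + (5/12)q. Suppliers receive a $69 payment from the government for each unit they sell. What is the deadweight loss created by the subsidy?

Pre-subsidy: 215.5 - 0.25q = 85/3 + (5/12)q gives q* = 280.75 and p* = 145.3125.
With the subsidy, sellers receive ps = pb + 69 for each unit, where pb is the price buyers pay.
On the curves, pb = 215.5 - 0.25q and ps = 85/3 + (5/12)q; the wedge ps − pb = 69 gives 85/3 + (5/12)q − (215.5 - 0.25q) = 69, so q' = 384.25.
Then pb = 215.5 − 0.25·384.25 = 119.4375 and ps = 85/3 + (5/12)·384.25 = 188.4375.
The subsidy expands output by 384.25 − 280.75 = 103.5 past the efficient level; on those units the gap between marginal cost and willingness to pay runs from 0 up to 69.
DWL = ½ × 69 × 103.5 = 3570.75.

Deadweight loss = $3570.75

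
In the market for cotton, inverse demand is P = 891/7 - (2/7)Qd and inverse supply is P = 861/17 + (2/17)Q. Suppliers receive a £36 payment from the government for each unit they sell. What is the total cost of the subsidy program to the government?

Pre-subsidy: 891/7 - (2/7)Q = 861/17 + (2/17)Q gives Q* = 190 and P* = 73.
With the subsidy, sellers receive Ps = Pb + 36 for each unit, where Pb is the price buyers pay.
On the curves, Pb = 891/7 - (2/7)Q and Ps = 861/17 + (2/17)Q; the wedge Ps − Pb = 36 gives 861/17 + (2/17)Q − (891/7 - (2/7)Q) = 36, so Q' = 279.25.
Then Pb = 891/7 − (2/7)·279.25 = 47.5 and Ps = 861/17 + (2/17)·279.25 = 83.5.
Government outlay = subsidy × quantity = 36 × 279.25 = 10053.

Government cost = £10053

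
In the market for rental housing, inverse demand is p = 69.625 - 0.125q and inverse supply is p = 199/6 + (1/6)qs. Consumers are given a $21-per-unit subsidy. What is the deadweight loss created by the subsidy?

Pre-subsidy: 69.625 - 0.125q = 199/6 + (1/6)q gives q* = 125 and p* = 54.
With the rebate, buyers effectively pay pb = ps − 21, where ps is the price sellers receive.
On the curves, pb = 69.625 - 0.125q and ps = 199/6 + (1/6)q; the wedge ps − pb = 21 gives 199/6 + (1/6)q − (69.625 - 0.125q) = 21, so q' = 197.
Then pb = 69.625 − 0.125·197 = 45 and ps = 199/6 + (1/6)·197 = 66.
The subsidy expands output by 197 − 125 = 72 past the efficient level; on those units the gap between marginal cost and willingness to pay runs from 0 up to 21.
DWL = ½ × 21 × 72 = 756.

Deadweight loss = $756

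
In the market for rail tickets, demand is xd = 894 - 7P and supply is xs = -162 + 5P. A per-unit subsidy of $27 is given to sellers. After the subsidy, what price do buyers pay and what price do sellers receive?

Pre-subsidy: 894 - 7P = -162 + 5P gives P* = 88, x* = 278.
With the subsidy, sellers receive Ps = Pb + 27 for each unit, where Pb is the price buyers pay.
Supply in terms of Pb becomes xs = -162 + 5(Pb + 27) = -27 + 5Pb. Setting this equal to demand: 894 - 7Pb = -27 + 5Pb, so Pb = 76.75.
Sellers receive Ps = 76.75 + 27 = 103.75; x' = 894 − 7·76.75 = 356.75.

Buyers pay $76.75; sellers receive $103.75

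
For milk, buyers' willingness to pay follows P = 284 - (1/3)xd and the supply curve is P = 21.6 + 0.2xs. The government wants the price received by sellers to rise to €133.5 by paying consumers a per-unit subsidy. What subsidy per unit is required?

At a seller price of 133.5, quantity supplied is -108 + 5·133.5 = 559.5.
Buyers absorb 559.5 only when they pay Pb = 284 − (1/3)·559.5 = 97.5.
s = Ps − Pb = 133.5 − 97.5 = 36.

Required subsidy s = €36 per unit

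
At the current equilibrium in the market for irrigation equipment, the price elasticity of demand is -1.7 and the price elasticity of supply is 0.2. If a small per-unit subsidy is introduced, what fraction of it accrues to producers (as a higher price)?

Producer share = 17/19

For a small subsidy around the equilibrium, the benefit split depends on the relative slopes, which at a point are proportional to the elasticities.
Buyer share = εs/(εs + |εd|) = 0.2/(0.2 + 1.7) = 2/19; seller share = |εd|/(εs + |εd|) = 17/19.
So producers capture 17/19 of the subsidy.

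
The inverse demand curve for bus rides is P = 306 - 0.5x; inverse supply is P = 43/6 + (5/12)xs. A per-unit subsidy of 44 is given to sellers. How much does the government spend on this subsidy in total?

Pre-subsidy: 306 - 0.5x = 43/6 + (5/12)x gives x* = 326 and P* = 143.
With the subsidy, sellers receive Ps = Pb + 44 for each unit, where Pb is the price buyers pay.
On the curves, Pb = 306 - 0.5x and Ps = 43/6 + (5/12)x; the wedge Ps − Pb = 44 gives 43/6 + (5/12)x − (306 - 0.5x) = 44, so x' = 374.
Then Pb = 306 − 0.5·374 = 119 and Ps = 43/6 + (5/12)·374 = 163.
Government outlay = subsidy × quantity = 44 × 374 = 16456.

Government cost = 16456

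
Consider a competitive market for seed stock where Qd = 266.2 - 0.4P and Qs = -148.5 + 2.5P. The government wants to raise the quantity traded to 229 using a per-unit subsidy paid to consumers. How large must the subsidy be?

At Q = 229, invert demand for the buyer price: Pb = (266.2 − 229)/0.4 = 93; invert supply for the seller price: Ps = (229 − (-148.5))/2.5 = 151.
The subsidy must fill the gap: s = Ps − Pb = 151 − 93 = 58.

Required subsidy s = 58 per unit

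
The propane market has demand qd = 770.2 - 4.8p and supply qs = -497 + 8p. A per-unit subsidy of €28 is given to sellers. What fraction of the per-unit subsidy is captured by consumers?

Consumer share = 0.625

Pre-subsidy: 770.2 - 4.8p = -497 + 8p gives p* = 99, q* = 295.
With the subsidy, sellers receive ps = pb + 28 for each unit, where pb is the price buyers pay.
Supply in terms of pb becomes qs = -497 + 8(pb + 28) = -273 + 8pb. Setting this equal to demand: 770.2 - 4.8pb = -273 + 8pb, so pb = 81.5.
Sellers receive ps = 81.5 + 28 = 109.5; q' = 770.2 − 4.8·81.5 = 379.
Buyers' price falls by p* − pb = 99 − 81.5 = 17.5; sellers' price rises by ps − p* = 109.5 − 99 = 10.5.
So consumers capture 17.5/28 = 0.625 of each unit of subsidy.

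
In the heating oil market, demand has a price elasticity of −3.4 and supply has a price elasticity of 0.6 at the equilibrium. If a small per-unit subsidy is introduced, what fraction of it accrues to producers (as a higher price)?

For a small subsidy around the equilibrium, the benefit split depends on the relative slopes, which at a point are proportional to the elasticities.
Buyer share = εs/(εs + |εd|) = 0.6/(0.6 + 3.4) = 0.15; seller share = |εd|/(εs + |εd|) = 0.85.
So producers capture 0.85 of the subsidy.

Producer share = 0.85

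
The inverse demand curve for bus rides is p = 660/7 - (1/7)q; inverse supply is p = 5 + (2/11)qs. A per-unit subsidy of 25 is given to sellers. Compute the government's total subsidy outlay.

Pre-subsidy: 660/7 - (1/7)q = 5 + (2/11)q gives q* = 275 and p* = 55.
With the subsidy, sellers receive ps = pb + 25 for each unit, where pb is the price buyers pay.
On the curves, pb = 660/7 - (1/7)q and ps = 5 + (2/11)q; the wedge ps − pb = 25 gives 5 + (2/11)q − (660/7 - (1/7)q) = 25, so q' = 352.
Then pb = 660/7 − (1/7)·352 = 44 and ps = 5 + (2/11)·352 = 69.
Government outlay = subsidy × quantity = 25 × 352 = 8800.

Government cost = 8800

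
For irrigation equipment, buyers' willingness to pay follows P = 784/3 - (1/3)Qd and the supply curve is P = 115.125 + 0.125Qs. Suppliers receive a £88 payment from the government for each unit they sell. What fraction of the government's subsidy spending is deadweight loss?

DWL / government spending = 96/511

Pre-subsidy: 784/3 - (1/3)Q = 115.125 + 0.125Q gives Q* = 319 and P* = 155.
With the subsidy, sellers receive Ps = Pb + 88 for each unit, where Pb is the price buyers pay.
On the curves, Pb = 784/3 - (1/3)Q and Ps = 115.125 + 0.125Q; the wedge Ps − Pb = 88 gives 115.125 + 0.125Q − (784/3 - (1/3)Q) = 88, so Q' = 511.
Then Pb = 784/3 − (1/3)·511 = 91 and Ps = 115.125 + 0.125·511 = 179.
ΔCS = ½(319 + 511)(155 − 91) = 26560; ΔPS = ½(319 + 511)(179 − 155) = 9960.
Government spending = 88 × 511 = 44968.
DWL = ½ × 88 × (511 − 319) = 8448; fraction = 8448 / 44968 = 96/511.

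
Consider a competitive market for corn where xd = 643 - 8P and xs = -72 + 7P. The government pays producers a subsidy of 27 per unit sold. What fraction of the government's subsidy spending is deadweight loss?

Pre-subsidy: 643 - 8P = -72 + 7P gives P* = 143/3, x* = 785/3.
With the subsidy, sellers receive Ps = Pb + 27 for each unit, where Pb is the price buyers pay.
Supply in terms of Pb becomes xs = -72 + 7(Pb + 27) = 117 + 7Pb. Setting this equal to demand: 643 - 8Pb = 117 + 7Pb, so Pb = 526/15.
Sellers receive Ps = 526/15 + 27 = 931/15; x' = 643 − 8·(526/15) = 5437/15.
ΔCS = ½(785/3 + 5437/15)(143/3 − 526/15) = 3932.04; ΔPS = ½(785/3 + 5437/15)(931/15 − 143/3) = 4493.76.
Government spending = 27 × 5437/15 = 9786.6.
DWL = ½ × 27 × (5437/15 − 785/3) = 1360.8; fraction = 1360.8 / 9786.6 = 756/5437.

DWL / government spending = 756/5437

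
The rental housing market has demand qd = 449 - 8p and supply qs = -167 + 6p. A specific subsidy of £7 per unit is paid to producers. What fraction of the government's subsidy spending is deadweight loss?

DWL / government spending = 12/121

Pre-subsidy: 449 - 8p = -167 + 6p gives p* = 44, q* = 97.
With the subsidy, sellers receive ps = pb + 7 for each unit, where pb is the price buyers pay.
Supply in terms of pb becomes qs = -167 + 6(pb + 7) = -125 + 6pb. Setting this equal to demand: 449 - 8pb = -125 + 6pb, so pb = 41.
Sellers receive ps = 41 + 7 = 48; q' = 449 − 8·41 = 121.
ΔCS = ½(97 + 121)(44 − 41) = 327; ΔPS = ½(97 + 121)(48 − 44) = 436.
Government spending = 7 × 121 = 847.
DWL = ½ × 7 × (121 − 97) = 84; fraction = 84 / 847 = 12/121.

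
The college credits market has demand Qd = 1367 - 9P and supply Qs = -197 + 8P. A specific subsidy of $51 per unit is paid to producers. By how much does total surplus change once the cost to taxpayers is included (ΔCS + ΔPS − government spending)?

Pre-subsidy: 1367 - 9P = -197 + 8P gives P* = 92, Q* = 539.
With the subsidy, sellers receive Ps = Pb + 51 for each unit, where Pb is the price buyers pay.
Supply in terms of Pb becomes Qs = -197 + 8(Pb + 51) = 211 + 8Pb. Setting this equal to demand: 1367 - 9Pb = 211 + 8Pb, so Pb = 68.
Sellers receive Ps = 68 + 51 = 119; Q' = 1367 − 9·68 = 755.
ΔCS = ½(539 + 755)(92 − 68) = 15528; ΔPS = ½(539 + 755)(119 − 92) = 17469.
Government spending = 51 × 755 = 38505.
Net change = 15528 + 17469 − 38505 = -5508. The loss equals the DWL triangle ½·51·216.

Net change in total surplus = -$5508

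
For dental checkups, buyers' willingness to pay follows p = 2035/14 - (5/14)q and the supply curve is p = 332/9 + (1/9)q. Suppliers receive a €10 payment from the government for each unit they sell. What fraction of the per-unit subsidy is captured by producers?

Producer share = 14/59

Pre-subsidy: 2035/14 - (5/14)q = 332/9 + (1/9)q gives q* = 13667/59 and p* = 3695/59.
With the subsidy, sellers receive ps = pb + 10 for each unit, where pb is the price buyers pay.
On the curves, pb = 2035/14 - (5/14)q and ps = 332/9 + (1/9)q; the wedge ps − pb = 10 gives 332/9 + (1/9)q − (2035/14 - (5/14)q) = 10, so q' = 253.
Then pb = 2035/14 − (5/14)·253 = 55 and ps = 332/9 + (1/9)·253 = 65.
Buyers' price falls by p* − pb = 3695/59 − 55 = 450/59; sellers' price rises by ps − p* = 65 − 3695/59 = 140/59.
So producers capture (140/59)/10 = 14/59 of each unit of subsidy.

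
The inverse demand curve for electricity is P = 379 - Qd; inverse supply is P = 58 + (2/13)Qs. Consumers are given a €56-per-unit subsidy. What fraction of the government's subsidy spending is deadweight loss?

DWL / government spending = 28/377

Pre-subsidy: 379 - Q = 58 + (2/13)Q gives Q* = 278.2 and P* = 100.8.
With the rebate, buyers effectively pay Pb = Ps − 56, where Ps is the price sellers receive.
On the curves, Pb = 379 - Q and Ps = 58 + (2/13)Q; the wedge Ps − Pb = 56 gives 58 + (2/13)Q − (379 - Q) = 56, so Q' = 4901/15.
Then Pb = 379 − 1·(4901/15) = 784/15 and Ps = 58 + (2/13)·(4901/15) = 1624/15.
ΔCS = ½(278.2 + 4901/15)(100.8 − 784/15) = 3302936/225; ΔPS = ½(278.2 + 4901/15)(1624/15 − 100.8) = 508144/225.
Government spending = 56 × 4901/15 = 274456/15.
DWL = ½ × 56 × (4901/15 − 278.2) = 20384/15; fraction = (20384/15) / (274456/15) = 28/377.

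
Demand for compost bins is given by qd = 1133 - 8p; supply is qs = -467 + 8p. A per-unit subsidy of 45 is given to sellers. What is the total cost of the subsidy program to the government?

Government cost = 23085

Pre-subsidy: 1133 - 8p = -467 + 8p gives p* = 100, q* = 333.
With the subsidy, sellers receive ps = pb + 45 for each unit, where pb is the price buyers pay.
Supply in terms of pb becomes qs = -467 + 8(pb + 45) = -107 + 8pb. Setting this equal to demand: 1133 - 8pb = -107 + 8pb, so pb = 77.5.
Sellers receive ps = 77.5 + 45 = 122.5; q' = 1133 − 8·77.5 = 513.
Government outlay = subsidy × quantity = 45 × 513 = 23085.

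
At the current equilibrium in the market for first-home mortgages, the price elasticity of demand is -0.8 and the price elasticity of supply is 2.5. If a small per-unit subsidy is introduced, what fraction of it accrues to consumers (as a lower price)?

For a small subsidy around the equilibrium, the benefit split depends on the relative slopes, which at a point are proportional to the elasticities.
Buyer share = εs/(εs + |εd|) = 2.5/(2.5 + 0.8) = 25/33; seller share = |εd|/(εs + |εd|) = 8/33.

Consumer share = 25/33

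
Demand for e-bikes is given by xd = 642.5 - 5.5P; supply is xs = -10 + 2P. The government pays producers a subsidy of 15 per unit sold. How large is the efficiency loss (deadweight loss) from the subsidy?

Pre-subsidy: 642.5 - 5.5P = -10 + 2P gives P* = 87, x* = 164.
With the subsidy, sellers receive Ps = Pb + 15 for each unit, where Pb is the price buyers pay.
Supply in terms of Pb becomes xs = -10 + 2(Pb + 15) = 20 + 2Pb. Setting this equal to demand: 642.5 - 5.5Pb = 20 + 2Pb, so Pb = 83.
Sellers receive Ps = 83 + 15 = 98; x' = 642.5 − 5.5·83 = 186.
The subsidy expands output by 186 − 164 = 22 past the efficient level; on those units the gap between marginal cost and willingness to pay runs from 0 up to 15.
DWL = ½ × 15 × 22 = 165.

Deadweight loss = 165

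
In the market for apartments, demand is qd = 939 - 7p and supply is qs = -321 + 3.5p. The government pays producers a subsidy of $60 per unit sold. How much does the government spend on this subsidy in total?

Government cost = $14340

Pre-subsidy: 939 - 7p = -321 + 3.5p gives p* = 120, q* = 99.
With the subsidy, sellers receive ps = pb + 60 for each unit, where pb is the price buyers pay.
Supply in terms of pb becomes qs = -321 + 3.5(pb + 60) = -111 + 3.5pb. Setting this equal to demand: 939 - 7pb = -111 + 3.5pb, so pb = 100.
Sellers receive ps = 100 + 60 = 160; q' = 939 − 7·100 = 239.
Government outlay = subsidy × quantity = 60 × 239 = 14340.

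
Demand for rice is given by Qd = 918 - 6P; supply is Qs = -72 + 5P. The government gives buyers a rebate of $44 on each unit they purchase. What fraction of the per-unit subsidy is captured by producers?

Producer share = 6/11

Pre-subsidy: 918 - 6P = -72 + 5P gives P* = 90, Q* = 378.
With the rebate, buyers effectively pay Pb = Ps − 44, where Ps is the price sellers receive.
Demand in terms of Ps becomes Qd = 918 − 6(Ps − 44) = 1182 - 6Ps. Setting this equal to supply: 1182 - 6Ps = -72 + 5Ps, so Ps = 114.
Buyers pay Pb = 114 − 44 = 70; Q' = -72 + 5·114 = 498.
Buyers' price falls by P* − Pb = 90 − 70 = 20; sellers' price rises by Ps − P* = 114 − 90 = 24.
So producers capture 24/44 = 6/11 of each unit of subsidy.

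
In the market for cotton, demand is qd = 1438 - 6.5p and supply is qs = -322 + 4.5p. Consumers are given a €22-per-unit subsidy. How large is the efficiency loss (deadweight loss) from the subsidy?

Pre-subsidy: 1438 - 6.5p = -322 + 4.5p gives p* = 160, q* = 398.
With the rebate, buyers effectively pay pb = ps − 22, where ps is the price sellers receive.
Demand in terms of ps becomes qd = 1438 − 6.5(ps − 22) = 1581 - 6.5ps. Setting this equal to supply: 1581 - 6.5ps = -322 + 4.5ps, so ps = 173.
Buyers pay pb = 173 − 22 = 151; q' = -322 + 4.5·173 = 456.5.
The subsidy expands output by 456.5 − 398 = 58.5 past the efficient level; on those units the gap between marginal cost and willingness to pay runs from 0 up to 22.
DWL = ½ × 22 × 58.5 = 643.5.

Deadweight loss = €643.5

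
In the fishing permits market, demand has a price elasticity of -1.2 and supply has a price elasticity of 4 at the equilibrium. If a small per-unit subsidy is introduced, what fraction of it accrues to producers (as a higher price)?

For a small subsidy around the equilibrium, the benefit split depends on the relative slopes, which at a point are proportional to the elasticities.
Buyer share = εs/(εs + |εd|) = 4/(4 + 1.2) = 10/13; seller share = |εd|/(εs + |εd|) = 3/13.
So producers capture 3/13 of the subsidy.

Producer share = 3/13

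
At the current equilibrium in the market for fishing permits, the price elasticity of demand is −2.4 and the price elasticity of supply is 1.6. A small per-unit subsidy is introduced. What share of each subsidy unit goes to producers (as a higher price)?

For a small subsidy around the equilibrium, the benefit split depends on the relative slopes, which at a point are proportional to the elasticities.
Buyer share = εs/(εs + |εd|) = 1.6/(1.6 + 2.4) = 0.4; seller share = |εd|/(εs + |εd|) = 0.6.
So producers capture 0.6 of the subsidy.

Producer share = 0.6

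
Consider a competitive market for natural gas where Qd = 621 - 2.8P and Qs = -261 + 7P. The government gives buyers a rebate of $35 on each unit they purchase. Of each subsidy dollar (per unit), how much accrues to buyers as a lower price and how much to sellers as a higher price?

Buyers gain $25 per unit; sellers gain $10 per unit

Pre-subsidy: 621 - 2.8P = -261 + 7P gives P* = 90, Q* = 369.
With the rebate, buyers effectively pay Pb = Ps − 35, where Ps is the price sellers receive.
Demand in terms of Ps becomes Qd = 621 − 2.8(Ps − 35) = 719 - 2.8Ps. Setting this equal to supply: 719 - 2.8Ps = -261 + 7Ps, so Ps = 100.
Buyers pay Pb = 100 − 35 = 65; Q' = -261 + 7·100 = 439.
Buyers' price falls by P* − Pb = 90 − 65 = 25; sellers' price rises by Ps − P* = 100 − 90 = 10.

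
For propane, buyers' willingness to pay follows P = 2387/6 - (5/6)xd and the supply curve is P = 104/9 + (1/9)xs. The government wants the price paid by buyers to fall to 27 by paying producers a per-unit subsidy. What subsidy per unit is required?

Required subsidy s = 34 per unit

At a buyer price of 27, quantity demanded is 477.4 − 1.2·27 = 445.
Sellers supply 445 only when they receive Ps = 104/9 + (1/9)·445 = 61.
s = Ps − Pb = 61 − 27 = 34.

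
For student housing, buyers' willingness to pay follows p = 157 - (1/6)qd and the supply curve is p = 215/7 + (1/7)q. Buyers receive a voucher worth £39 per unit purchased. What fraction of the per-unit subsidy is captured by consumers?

Pre-subsidy: 157 - (1/6)q = 215/7 + (1/7)q gives q* = 408 and p* = 89.
With the rebate, buyers effectively pay pb = ps − 39, where ps is the price sellers receive.
On the curves, pb = 157 - (1/6)q and ps = 215/7 + (1/7)q; the wedge ps − pb = 39 gives 215/7 + (1/7)q − (157 - (1/6)q) = 39, so q' = 534.
Then pb = 157 − (1/6)·534 = 68 and ps = 215/7 + (1/7)·534 = 107.
Buyers' price falls by p* − pb = 89 − 68 = 21; sellers' price rises by ps − p* = 107 − 89 = 18.
So consumers capture 21/39 = 7/13 of each unit of subsidy.

Consumer share = 7/13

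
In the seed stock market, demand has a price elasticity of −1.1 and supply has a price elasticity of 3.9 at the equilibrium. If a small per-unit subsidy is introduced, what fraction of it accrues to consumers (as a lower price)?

Consumer share = 0.78

For a small subsidy around the equilibrium, the benefit split depends on the relative slopes, which at a point are proportional to the elasticities.
Buyer share = εs/(εs + |εd|) = 3.9/(3.9 + 1.1) = 0.78; seller share = |εd|/(εs + |εd|) = 0.22.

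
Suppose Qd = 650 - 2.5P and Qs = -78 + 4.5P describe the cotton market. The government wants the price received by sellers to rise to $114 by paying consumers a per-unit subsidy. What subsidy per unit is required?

At a seller price of 114, quantity supplied is -78 + 4.5·114 = 435.
Buyers absorb 435 only when they pay Pb with 650 − 2.5·Pb = 435, i.e. Pb = 86.
s = Ps − Pb = 114 − 86 = 28.

Required subsidy s = $28 per unit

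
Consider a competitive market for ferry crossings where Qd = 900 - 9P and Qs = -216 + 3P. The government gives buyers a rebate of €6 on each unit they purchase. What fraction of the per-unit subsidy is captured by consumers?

Pre-subsidy: 900 - 9P = -216 + 3P gives P* = 93, Q* = 63.
With the rebate, buyers effectively pay Pb = Ps − 6, where Ps is the price sellers receive.
Demand in terms of Ps becomes Qd = 900 − 9(Ps − 6) = 954 - 9Ps. Setting this equal to supply: 954 - 9Ps = -216 + 3Ps, so Ps = 97.5.
Buyers pay Pb = 97.5 − 6 = 91.5; Q' = -216 + 3·97.5 = 76.5.
Buyers' price falls by P* − Pb = 93 − 91.5 = 1.5; sellers' price rises by Ps − P* = 97.5 − 93 = 4.5.
So consumers capture 1.5/6 = 0.25 of each unit of subsidy.

Consumer share = 0.25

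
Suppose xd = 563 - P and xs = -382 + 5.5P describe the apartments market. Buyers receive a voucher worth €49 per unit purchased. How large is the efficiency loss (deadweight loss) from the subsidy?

Pre-subsidy: 563 - P = -382 + 5.5P gives P* = 1890/13, x* = 5429/13.
With the rebate, buyers effectively pay Pb = Ps − 49, where Ps is the price sellers receive.
Demand in terms of Ps becomes xd = 563 − 1(Ps − 49) = 612 - Ps. Setting this equal to supply: 612 - Ps = -382 + 5.5Ps, so Ps = 1988/13.
Buyers pay Pb = 1988/13 − 49 = 1351/13; x' = -382 + 5.5·(1988/13) = 5968/13.
The subsidy expands output by 5968/13 − 5429/13 = 539/13 past the efficient level; on those units the gap between marginal cost and willingness to pay runs from 0 up to 49.
DWL = ½ × 49 × 539/13 = 26411/26.

Deadweight loss = 26411/26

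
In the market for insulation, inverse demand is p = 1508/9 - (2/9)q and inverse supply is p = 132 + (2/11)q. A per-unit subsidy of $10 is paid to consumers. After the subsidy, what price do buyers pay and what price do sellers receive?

Buyers pay $142.5; sellers receive $152.5

Pre-subsidy: 1508/9 - (2/9)q = 132 + (2/11)q gives q* = 88 and p* = 148.
With the rebate, buyers effectively pay pb = ps − 10, where ps is the price sellers receive.
On the curves, pb = 1508/9 - (2/9)q and ps = 132 + (2/11)q; the wedge ps − pb = 10 gives 132 + (2/11)q − (1508/9 - (2/9)q) = 10, so q' = 112.75.
Then pb = 1508/9 − (2/9)·112.75 = 142.5 and ps = 132 + (2/11)·112.75 = 152.5.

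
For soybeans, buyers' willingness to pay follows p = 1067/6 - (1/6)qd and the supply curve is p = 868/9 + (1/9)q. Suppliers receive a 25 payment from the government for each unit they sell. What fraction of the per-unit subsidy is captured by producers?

Producer share = 0.4

Pre-subsidy: 1067/6 - (1/6)q = 868/9 + (1/9)q gives q* = 293 and p* = 129.
With the subsidy, sellers receive ps = pb + 25 for each unit, where pb is the price buyers pay.
On the curves, pb = 1067/6 - (1/6)q and ps = 868/9 + (1/9)q; the wedge ps − pb = 25 gives 868/9 + (1/9)q − (1067/6 - (1/6)q) = 25, so q' = 383.
Then pb = 1067/6 − (1/6)·383 = 114 and ps = 868/9 + (1/9)·383 = 139.
Buyers' price falls by p* − pb = 129 − 114 = 15; sellers' price rises by ps − p* = 139 − 129 = 10.
So producers capture 10/25 = 0.4 of each unit of subsidy.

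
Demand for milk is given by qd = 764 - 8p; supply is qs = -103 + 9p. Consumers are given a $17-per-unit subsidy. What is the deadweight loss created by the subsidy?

Deadweight loss = $612

Pre-subsidy: 764 - 8p = -103 + 9p gives p* = 51, q* = 356.
With the rebate, buyers effectively pay pb = ps − 17, where ps is the price sellers receive.
Demand in terms of ps becomes qd = 764 − 8(ps − 17) = 900 - 8ps. Setting this equal to supply: 900 - 8ps = -103 + 9ps, so ps = 59.
Buyers pay pb = 59 − 17 = 42; q' = -103 + 9·59 = 428.
The subsidy expands output by 428 − 356 = 72 past the efficient level; on those units the gap between marginal cost and willingness to pay runs from 0 up to 17.
DWL = ½ × 17 × 72 = 612.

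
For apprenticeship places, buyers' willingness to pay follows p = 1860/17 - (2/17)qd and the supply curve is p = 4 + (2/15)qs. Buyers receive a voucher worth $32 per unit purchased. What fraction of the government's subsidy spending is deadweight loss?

Pre-subsidy: 1860/17 - (2/17)q = 4 + (2/15)q gives q* = 420 and p* = 60.
With the rebate, buyers effectively pay pb = ps − 32, where ps is the price sellers receive.
On the curves, pb = 1860/17 - (2/17)q and ps = 4 + (2/15)q; the wedge ps − pb = 32 gives 4 + (2/15)q − (1860/17 - (2/17)q) = 32, so q' = 547.5.
Then pb = 1860/17 − (2/17)·547.5 = 45 and ps = 4 + (2/15)·547.5 = 77.
ΔCS = ½(420 + 547.5)(60 − 45) = 7256.25; ΔPS = ½(420 + 547.5)(77 − 60) = 8223.75.
Government spending = 32 × 547.5 = 17520.
DWL = ½ × 32 × (547.5 − 420) = 2040; fraction = 2040 / 17520 = 17/146.

DWL / government spending = 17/146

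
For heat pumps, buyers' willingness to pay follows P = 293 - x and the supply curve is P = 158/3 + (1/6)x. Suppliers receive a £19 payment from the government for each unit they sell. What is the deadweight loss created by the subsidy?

Deadweight loss = 1083/7

Pre-subsidy: 293 - x = 158/3 + (1/6)x gives x* = 206 and P* = 87.
With the subsidy, sellers receive Ps = Pb + 19 for each unit, where Pb is the price buyers pay.
On the curves, Pb = 293 - x and Ps = 158/3 + (1/6)x; the wedge Ps − Pb = 19 gives 158/3 + (1/6)x − (293 - x) = 19, so x' = 1556/7.
Then Pb = 293 − 1·(1556/7) = 495/7 and Ps = 158/3 + (1/6)·(1556/7) = 628/7.
The subsidy expands output by 1556/7 − 206 = 114/7 past the efficient level; on those units the gap between marginal cost and willingness to pay runs from 0 up to 19.
DWL = ½ × 19 × 114/7 = 1083/7.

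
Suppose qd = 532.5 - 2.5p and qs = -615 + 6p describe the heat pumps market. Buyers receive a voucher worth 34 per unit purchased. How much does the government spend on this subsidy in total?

Pre-subsidy: 532.5 - 2.5p = -615 + 6p gives p* = 135, q* = 195.
With the rebate, buyers effectively pay pb = ps − 34, where ps is the price sellers receive.
Demand in terms of ps becomes qd = 532.5 − 2.5(ps − 34) = 617.5 - 2.5ps. Setting this equal to supply: 617.5 - 2.5ps = -615 + 6ps, so ps = 145.
Buyers pay pb = 145 − 34 = 111; q' = -615 + 6·145 = 255.
Government outlay = subsidy × quantity = 34 × 255 = 8670.

Government cost = 8670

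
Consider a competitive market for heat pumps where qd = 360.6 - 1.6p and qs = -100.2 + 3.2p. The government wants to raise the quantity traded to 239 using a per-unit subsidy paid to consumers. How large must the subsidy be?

At q = 239, invert demand for the buyer price: pb = (360.6 − 239)/1.6 = 76; invert supply for the seller price: ps = (239 − (-100.2))/3.2 = 106.
The subsidy must fill the gap: s = ps − pb = 106 − 76 = 30.

Required subsidy s = 30 per unit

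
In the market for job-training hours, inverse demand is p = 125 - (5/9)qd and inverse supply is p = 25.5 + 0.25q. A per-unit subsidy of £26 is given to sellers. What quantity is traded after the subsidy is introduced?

Pre-subsidy: 125 - (5/9)q = 25.5 + 0.25q gives q* = 3582/29 and p* = 1635/29.
With the subsidy, sellers receive ps = pb + 26 for each unit, where pb is the price buyers pay.
On the curves, pb = 125 - (5/9)q and ps = 25.5 + 0.25q; the wedge ps − pb = 26 gives 25.5 + 0.25q − (125 - (5/9)q) = 26, so q' = 4518/29.
Then pb = 125 − (5/9)·(4518/29) = 1115/29 and ps = 25.5 + 0.25·(4518/29) = 1869/29.

q' = 4518/29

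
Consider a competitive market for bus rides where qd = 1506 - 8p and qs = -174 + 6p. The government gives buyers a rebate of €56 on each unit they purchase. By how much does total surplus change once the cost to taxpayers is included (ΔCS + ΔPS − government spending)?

Net change in total surplus = -€5376

Pre-subsidy: 1506 - 8p = -174 + 6p gives p* = 120, q* = 546.
With the rebate, buyers effectively pay pb = ps − 56, where ps is the price sellers receive.
Demand in terms of ps becomes qd = 1506 − 8(ps − 56) = 1954 - 8ps. Setting this equal to supply: 1954 - 8ps = -174 + 6ps, so ps = 152.
Buyers pay pb = 152 − 56 = 96; q' = -174 + 6·152 = 738.
ΔCS = ½(546 + 738)(120 − 96) = 15408; ΔPS = ½(546 + 738)(152 − 120) = 20544.
Government spending = 56 × 738 = 41328.
Net change = 15408 + 20544 − 41328 = -5376. The loss equals the DWL triangle ½·56·192.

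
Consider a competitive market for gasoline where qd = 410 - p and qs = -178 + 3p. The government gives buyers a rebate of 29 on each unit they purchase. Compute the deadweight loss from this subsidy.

Pre-subsidy: 410 - p = -178 + 3p gives p* = 147, q* = 263.
With the rebate, buyers effectively pay pb = ps − 29, where ps is the price sellers receive.
Demand in terms of ps becomes qd = 410 − 1(ps − 29) = 439 - ps. Setting this equal to supply: 439 - ps = -178 + 3ps, so ps = 154.25.
Buyers pay pb = 154.25 − 29 = 125.25; q' = -178 + 3·154.25 = 284.75.
The subsidy expands output by 284.75 − 263 = 21.75 past the efficient level; on those units the gap between marginal cost and willingness to pay runs from 0 up to 29.
DWL = ½ × 29 × 21.75 = 315.375.

Deadweight loss = 315.375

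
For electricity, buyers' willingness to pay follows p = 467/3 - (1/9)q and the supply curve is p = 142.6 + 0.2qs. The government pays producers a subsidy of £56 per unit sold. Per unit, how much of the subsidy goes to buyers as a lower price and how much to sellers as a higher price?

Pre-subsidy: 467/3 - (1/9)q = 142.6 + 0.2q gives q* = 42 and p* = 151.
With the subsidy, sellers receive ps = pb + 56 for each unit, where pb is the price buyers pay.
On the curves, pb = 467/3 - (1/9)q and ps = 142.6 + 0.2q; the wedge ps − pb = 56 gives 142.6 + 0.2q − (467/3 - (1/9)q) = 56, so q' = 222.
Then pb = 467/3 − (1/9)·222 = 131 and ps = 142.6 + 0.2·222 = 187.
Buyers' price falls by p* − pb = 151 − 131 = 20; sellers' price rises by ps − p* = 187 − 151 = 36.

Buyers gain £20 per unit; sellers gain £36 per unit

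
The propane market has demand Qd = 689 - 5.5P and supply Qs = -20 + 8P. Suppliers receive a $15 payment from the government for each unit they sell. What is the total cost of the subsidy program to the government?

Pre-subsidy: 689 - 5.5P = -20 + 8P gives P* = 1418/27, Q* = 10804/27.
With the subsidy, sellers receive Ps = Pb + 15 for each unit, where Pb is the price buyers pay.
Supply in terms of Pb becomes Qs = -20 + 8(Pb + 15) = 100 + 8Pb. Setting this equal to demand: 689 - 5.5Pb = 100 + 8Pb, so Pb = 1178/27.
Sellers receive Ps = 1178/27 + 15 = 1583/27; Q' = 689 − 5.5·(1178/27) = 12124/27.
Government outlay = subsidy × quantity = 15 × 12124/27 = 60620/9.

Government cost = 60620/9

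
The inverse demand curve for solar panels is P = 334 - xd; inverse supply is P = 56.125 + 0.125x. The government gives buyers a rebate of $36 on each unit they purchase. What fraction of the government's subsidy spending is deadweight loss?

Pre-subsidy: 334 - x = 56.125 + 0.125x gives x* = 247 and P* = 87.
With the rebate, buyers effectively pay Pb = Ps − 36, where Ps is the price sellers receive.
On the curves, Pb = 334 - x and Ps = 56.125 + 0.125x; the wedge Ps − Pb = 36 gives 56.125 + 0.125x − (334 - x) = 36, so x' = 279.
Then Pb = 334 − 1·279 = 55 and Ps = 56.125 + 0.125·279 = 91.
ΔCS = ½(247 + 279)(87 − 55) = 8416; ΔPS = ½(247 + 279)(91 − 87) = 1052.
Government spending = 36 × 279 = 10044.
DWL = ½ × 36 × (279 − 247) = 576; fraction = 576 / 10044 = 16/279.

DWL / government spending = 16/279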